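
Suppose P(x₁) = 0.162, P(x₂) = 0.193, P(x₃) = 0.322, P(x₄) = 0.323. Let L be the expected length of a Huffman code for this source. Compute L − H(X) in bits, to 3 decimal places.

Entropy H = −Σ p log₂ p ≈ 1.9365 bits.
Huffman merges: 81/500+193/1000→71/200; 161/500+323/1000→129/200; 71/200+129/200→1. L = 2 ≈ 2.0000.
L − H = 2.0000 − 1.9365 = 0.064 bits.

0.064 bits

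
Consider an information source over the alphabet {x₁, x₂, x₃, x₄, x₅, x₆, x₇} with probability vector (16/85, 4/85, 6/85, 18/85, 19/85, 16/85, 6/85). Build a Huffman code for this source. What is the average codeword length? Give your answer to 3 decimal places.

2.682 bits/symbol

Repeatedly combine the two least-probable nodes; the expected code length is the sum of the merged weights.
merge 4/85 + 6/85 → 2/17
merge 6/85 + 2/17 → 16/85
merge 16/85 + 16/85 → 32/85
merge 16/85 + 18/85 → 2/5
merge 19/85 + 32/85 → 3/5
merge 2/5 + 3/5 → 1
L = 2/17 + 16/85 + 32/85 + 2/5 + 3/5 + 1 = 228/85 ≈ 2.682 bits/symbol.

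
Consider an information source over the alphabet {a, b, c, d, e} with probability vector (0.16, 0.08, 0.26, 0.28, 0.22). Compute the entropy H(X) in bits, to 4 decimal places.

H = −Σ pᵢ log₂ pᵢ.
−0.16·log₂(0.16) = 0.4230
−0.08·log₂(0.08) = 0.2915
−0.26·log₂(0.26) = 0.5053
−0.28·log₂(0.28) = 0.5142
−0.22·log₂(0.22) = 0.4806
Sum ≈ 2.2146 → 2.2146 bits.

2.2146 bits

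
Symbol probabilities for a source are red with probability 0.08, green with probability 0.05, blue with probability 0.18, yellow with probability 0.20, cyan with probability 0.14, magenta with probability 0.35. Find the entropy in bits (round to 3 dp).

H = −Σ pᵢ log₂ pᵢ.
−0.08·log₂(0.08) = 0.2915
−0.05·log₂(0.05) = 0.2161
−0.18·log₂(0.18) = 0.4453
−0.20·log₂(0.20) = 0.4644
−0.14·log₂(0.14) = 0.3971
−0.35·log₂(0.35) = 0.5301
Sum ≈ 2.3445 → 2.345 bits.

2.345 bits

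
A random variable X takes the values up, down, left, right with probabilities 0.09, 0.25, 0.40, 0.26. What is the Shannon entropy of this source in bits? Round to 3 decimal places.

1.847 bits

H = −Σ pᵢ log₂ pᵢ.
−0.09·log₂(0.09) = 0.3127
−0.25·log₂(0.25) = 0.5000
−0.40·log₂(0.40) = 0.5288
−0.26·log₂(0.26) = 0.5053
Sum ≈ 1.8467 → 1.847 bits.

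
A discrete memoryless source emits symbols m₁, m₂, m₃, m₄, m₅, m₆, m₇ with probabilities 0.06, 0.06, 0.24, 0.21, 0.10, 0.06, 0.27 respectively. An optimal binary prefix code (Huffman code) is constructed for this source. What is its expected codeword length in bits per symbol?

2.56 bits/symbol

Repeatedly combine the two least-probable nodes; the expected code length is the sum of the merged weights.
merge 3/50 + 3/50 → 3/25
merge 3/50 + 1/10 → 4/25
merge 3/25 + 4/25 → 7/25
merge 21/100 + 6/25 → 9/20
merge 27/100 + 7/25 → 11/20
merge 9/20 + 11/20 → 1
L = 3/25 + 4/25 + 7/25 + 9/20 + 11/20 + 1 = 64/25 = 2.56 bits/symbol.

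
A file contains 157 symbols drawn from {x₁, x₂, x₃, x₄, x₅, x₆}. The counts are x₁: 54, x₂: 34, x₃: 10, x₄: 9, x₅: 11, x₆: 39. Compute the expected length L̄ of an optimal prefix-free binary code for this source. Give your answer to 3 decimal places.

Probabilities are the counts divided by 157.
Repeatedly combine the two least-probable nodes; the expected code length is the sum of the merged weights.
merge 9/157 + 10/157 → 19/157
merge 11/157 + 19/157 → 30/157
merge 30/157 + 34/157 → 64/157
merge 39/157 + 54/157 → 93/157
merge 64/157 + 93/157 → 1
L = 19/157 + 30/157 + 64/157 + 93/157 + 1 = 363/157 ≈ 2.312 bits/symbol.

2.312 bits/symbol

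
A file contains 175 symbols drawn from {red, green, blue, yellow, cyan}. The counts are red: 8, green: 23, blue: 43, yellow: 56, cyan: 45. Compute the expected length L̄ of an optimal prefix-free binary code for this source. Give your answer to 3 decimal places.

Probabilities are the counts divided by 175.
Repeatedly combine the two least-probable nodes; the expected code length is the sum of the merged weights.
merge 8/175 + 23/175 → 31/175
merge 31/175 + 43/175 → 74/175
merge 9/35 + 8/25 → 101/175
merge 74/175 + 101/175 → 1
L = 31/175 + 74/175 + 101/175 + 1 = 381/175 ≈ 2.177 bits/symbol.

2.177 bits/symbol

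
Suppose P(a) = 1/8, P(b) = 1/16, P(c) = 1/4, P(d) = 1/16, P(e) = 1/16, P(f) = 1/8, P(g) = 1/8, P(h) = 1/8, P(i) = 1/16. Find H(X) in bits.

3 bits

Each probability is a power of 1/2, so log₂(1/p) is an integer.
H = Σ p·log₂(1/p) = 1/8·3 + 1/16·4 + 1/4·2 + 1/16·4 + 1/16·4 + 1/8·3 + 1/8·3 + 1/8·3 + 1/16·4 = 3 bits.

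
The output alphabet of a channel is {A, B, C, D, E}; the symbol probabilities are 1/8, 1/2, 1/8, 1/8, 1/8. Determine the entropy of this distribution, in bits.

Each probability is a power of 1/2, so log₂(1/p) is an integer.
H = Σ p·log₂(1/p) = 1/8·3 + 1/2·1 + 1/8·3 + 1/8·3 + 1/8·3 = 2 bits.

2 bits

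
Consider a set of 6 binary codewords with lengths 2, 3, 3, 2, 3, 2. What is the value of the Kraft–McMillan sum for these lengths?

1.125

With common denominator 2^3 = 8: Σ 2^(−ℓᵢ) = 2/8 + 1/8 + 1/8 + 2/8 + 1/8 + 2/8 = 9/8 = 1.125.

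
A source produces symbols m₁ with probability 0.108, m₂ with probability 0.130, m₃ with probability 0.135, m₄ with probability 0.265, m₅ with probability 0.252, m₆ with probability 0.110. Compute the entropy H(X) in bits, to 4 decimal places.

H = −Σ pᵢ log₂ pᵢ.
−0.108·log₂(0.108) = 0.3468
−0.130·log₂(0.130) = 0.3826
−0.135·log₂(0.135) = 0.3900
−0.265·log₂(0.265) = 0.5077
−0.252·log₂(0.252) = 0.5011
−0.110·log₂(0.110) = 0.3503
Sum ≈ 2.4785 → 2.4785 bits.

2.4785 bits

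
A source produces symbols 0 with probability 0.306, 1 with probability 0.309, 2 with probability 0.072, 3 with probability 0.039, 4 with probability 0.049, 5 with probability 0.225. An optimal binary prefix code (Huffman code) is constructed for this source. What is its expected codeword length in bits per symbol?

2.248 bits/symbol

Repeatedly combine the two least-probable nodes; the expected code length is the sum of the merged weights.
merge 39/1000 + 49/1000 → 11/125
merge 9/125 + 11/125 → 4/25
merge 4/25 + 9/40 → 77/200
merge 153/500 + 309/1000 → 123/200
merge 77/200 + 123/200 → 1
L = 11/125 + 4/25 + 77/200 + 123/200 + 1 = 281/125 = 2.248 bits/symbol.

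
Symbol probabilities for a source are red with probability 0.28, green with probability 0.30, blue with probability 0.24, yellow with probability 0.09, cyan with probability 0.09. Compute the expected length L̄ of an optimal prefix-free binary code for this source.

Repeatedly combine the two least-probable nodes; the expected code length is the sum of the merged weights.
merge 9/100 + 9/100 → 9/50
merge 9/50 + 6/25 → 21/50
merge 7/25 + 3/10 → 29/50
merge 21/50 + 29/50 → 1
L = 9/50 + 21/50 + 29/50 + 1 = 109/50 = 2.18 bits/symbol.

2.18 bits/symbol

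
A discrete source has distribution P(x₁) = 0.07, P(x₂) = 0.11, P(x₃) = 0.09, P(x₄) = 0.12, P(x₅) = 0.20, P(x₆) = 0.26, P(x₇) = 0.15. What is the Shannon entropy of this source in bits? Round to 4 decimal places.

H = −Σ pᵢ log₂ pᵢ.
−0.07·log₂(0.07) = 0.2686
−0.11·log₂(0.11) = 0.3503
−0.09·log₂(0.09) = 0.3127
−0.12·log₂(0.12) = 0.3671
−0.20·log₂(0.20) = 0.4644
−0.26·log₂(0.26) = 0.5053
−0.15·log₂(0.15) = 0.4105
Sum ≈ 2.6788 → 2.6788 bits.

2.6788 bits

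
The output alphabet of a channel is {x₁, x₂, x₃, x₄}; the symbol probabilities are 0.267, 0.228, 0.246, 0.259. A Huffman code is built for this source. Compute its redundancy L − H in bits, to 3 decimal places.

0.003 bits

Entropy H = −Σ p log₂ p ≈ 1.9975 bits.
Huffman merges: 57/250+123/500→237/500; 259/1000+267/1000→263/500; 237/500+263/500→1. L = 2 ≈ 2.0000.
L − H = 2.0000 − 1.9975 = 0.003 bits.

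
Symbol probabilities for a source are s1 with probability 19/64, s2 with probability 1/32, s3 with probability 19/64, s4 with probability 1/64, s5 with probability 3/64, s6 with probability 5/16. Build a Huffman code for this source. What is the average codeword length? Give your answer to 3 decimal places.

2.141 bits/symbol

Repeatedly combine the two least-probable nodes; the expected code length is the sum of the merged weights.
merge 1/64 + 1/32 → 3/64
merge 3/64 + 3/64 → 3/32
merge 3/32 + 19/64 → 25/64
merge 19/64 + 5/16 → 39/64
merge 25/64 + 39/64 → 1
L = 3/64 + 3/32 + 25/64 + 39/64 + 1 = 137/64 ≈ 2.141 bits/symbol.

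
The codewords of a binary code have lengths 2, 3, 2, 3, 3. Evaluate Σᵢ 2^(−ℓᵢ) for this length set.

With common denominator 2^3 = 8: Σ 2^(−ℓᵢ) = 2/8 + 1/8 + 2/8 + 1/8 + 1/8 = 7/8 = 0.875.

0.875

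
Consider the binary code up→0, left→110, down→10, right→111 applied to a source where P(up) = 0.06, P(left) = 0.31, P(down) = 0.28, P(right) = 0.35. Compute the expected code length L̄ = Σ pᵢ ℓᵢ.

2.6 bits/symbol

L̄ = Σ pᵢ·ℓᵢ = 0.06·1 + 0.31·3 + 0.28·2 + 0.35·3 = 2.6 bits/symbol.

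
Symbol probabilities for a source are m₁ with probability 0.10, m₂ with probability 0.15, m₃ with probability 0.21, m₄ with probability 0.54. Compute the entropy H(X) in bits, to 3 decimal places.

H = −Σ pᵢ log₂ pᵢ.
−0.10·log₂(0.10) = 0.3322
−0.15·log₂(0.15) = 0.4105
−0.21·log₂(0.21) = 0.4728
−0.54·log₂(0.54) = 0.4800
Sum ≈ 1.6956 → 1.696 bits.

1.696 bits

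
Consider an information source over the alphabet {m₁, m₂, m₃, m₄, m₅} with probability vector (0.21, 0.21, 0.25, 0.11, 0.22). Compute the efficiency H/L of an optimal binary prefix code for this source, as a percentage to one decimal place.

Entropy H = −Σ p log₂ p ≈ 2.2765 bits.
Huffman merges: 11/100+21/100→8/25; 21/100+11/50→43/100; 1/4+8/25→57/100; 43/100+57/100→1. L = 58/25 ≈ 2.3200.
Efficiency = H/L = 2.2765/2.3200 = 98.1%.

98.1%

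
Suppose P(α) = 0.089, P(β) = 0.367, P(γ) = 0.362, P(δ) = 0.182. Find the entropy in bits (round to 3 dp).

H = −Σ pᵢ log₂ pᵢ.
−0.089·log₂(0.089) = 0.3106
−0.367·log₂(0.367) = 0.5307
−0.362·log₂(0.362) = 0.5307
−0.182·log₂(0.182) = 0.4474
Sum ≈ 1.8194 → 1.819 bits.

1.819 bits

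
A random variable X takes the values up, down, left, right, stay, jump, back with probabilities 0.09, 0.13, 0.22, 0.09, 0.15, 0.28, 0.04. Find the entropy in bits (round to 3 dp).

2.599 bits

H = −Σ pᵢ log₂ pᵢ.
−0.09·log₂(0.09) = 0.3127
−0.13·log₂(0.13) = 0.3826
−0.22·log₂(0.22) = 0.4806
−0.09·log₂(0.09) = 0.3127
−0.15·log₂(0.15) = 0.4105
−0.28·log₂(0.28) = 0.5142
−0.04·log₂(0.04) = 0.1858
Sum ≈ 2.5990 → 2.599 bits.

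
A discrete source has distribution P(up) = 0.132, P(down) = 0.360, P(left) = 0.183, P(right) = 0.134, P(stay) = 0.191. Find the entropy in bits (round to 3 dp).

H = −Σ pᵢ log₂ pᵢ.
−0.132·log₂(0.132) = 0.3856
−0.360·log₂(0.360) = 0.5306
−0.183·log₂(0.183) = 0.4484
−0.134·log₂(0.134) = 0.3886
−0.191·log₂(0.191) = 0.4562
Sum ≈ 2.2093 → 2.209 bits.

2.209 bits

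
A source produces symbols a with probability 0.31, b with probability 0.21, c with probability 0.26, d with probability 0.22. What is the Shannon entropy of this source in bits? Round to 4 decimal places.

H = −Σ pᵢ log₂ pᵢ.
−0.31·log₂(0.31) = 0.5238
−0.21·log₂(0.21) = 0.4728
−0.26·log₂(0.26) = 0.5053
−0.22·log₂(0.22) = 0.4806
Sum ≈ 1.9825 → 1.9825 bits.

1.9825 bits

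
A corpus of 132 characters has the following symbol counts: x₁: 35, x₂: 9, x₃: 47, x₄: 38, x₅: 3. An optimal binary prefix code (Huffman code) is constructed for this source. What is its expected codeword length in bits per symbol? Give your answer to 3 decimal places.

2.091 bits/symbol

Probabilities are the counts divided by 132.
Repeatedly combine the two least-probable nodes; the expected code length is the sum of the merged weights.
merge 1/44 + 3/44 → 1/11
merge 1/11 + 35/132 → 47/132
merge 19/66 + 47/132 → 85/132
merge 47/132 + 85/132 → 1
L = 1/11 + 47/132 + 85/132 + 1 = 23/11 ≈ 2.091 bits/symbol.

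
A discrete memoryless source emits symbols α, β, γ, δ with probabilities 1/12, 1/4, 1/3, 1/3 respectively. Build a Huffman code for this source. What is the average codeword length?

Repeatedly combine the two least-probable nodes; the expected code length is the sum of the merged weights.
merge 1/12 + 1/4 → 1/3
merge 1/3 + 1/3 → 2/3
merge 1/3 + 2/3 → 1
L = 1/3 + 2/3 + 1 = 2 bits/symbol.

2 bits/symbol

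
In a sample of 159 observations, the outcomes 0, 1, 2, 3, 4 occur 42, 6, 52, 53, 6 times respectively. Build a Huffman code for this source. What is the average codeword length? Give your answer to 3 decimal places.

Probabilities are the counts divided by 159.
Repeatedly combine the two least-probable nodes; the expected code length is the sum of the merged weights.
merge 2/53 + 2/53 → 4/53
merge 4/53 + 14/53 → 18/53
merge 52/159 + 1/3 → 35/53
merge 18/53 + 35/53 → 1
L = 4/53 + 18/53 + 35/53 + 1 = 110/53 ≈ 2.075 bits/symbol.

2.075 bits/symbol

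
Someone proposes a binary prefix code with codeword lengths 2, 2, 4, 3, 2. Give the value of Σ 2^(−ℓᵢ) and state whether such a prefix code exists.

With common denominator 2^4 = 16: Σ 2^(−ℓᵢ) = 4/16 + 4/16 + 1/16 + 2/16 + 4/16 = 15/16 = 0.9375.
Kraft's inequality requires Σ ≤ 1; here Σ = 0.9375 ≤ 1, so such a prefix code exists.

0.9375; yes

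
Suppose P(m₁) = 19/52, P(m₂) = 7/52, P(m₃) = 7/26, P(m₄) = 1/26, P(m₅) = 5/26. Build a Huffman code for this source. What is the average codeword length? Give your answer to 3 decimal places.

Repeatedly combine the two least-probable nodes; the expected code length is the sum of the merged weights.
merge 1/26 + 7/52 → 9/52
merge 9/52 + 5/26 → 19/52
merge 7/26 + 19/52 → 33/52
merge 19/52 + 33/52 → 1
L = 9/52 + 19/52 + 33/52 + 1 = 113/52 ≈ 2.173 bits/symbol.

2.173 bits/symbol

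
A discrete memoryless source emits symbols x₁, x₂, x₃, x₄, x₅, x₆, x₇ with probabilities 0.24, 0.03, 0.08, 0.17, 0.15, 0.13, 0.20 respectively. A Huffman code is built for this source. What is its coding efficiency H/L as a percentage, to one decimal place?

98.5%

Entropy H = −Σ p log₂ p ≈ 2.6296 bits.
Huffman merges: 3/100+2/25→11/100; 11/100+13/100→6/25; 3/20+17/100→8/25; 1/5+6/25→11/25; 6/25+8/25→14/25; 11/25+14/25→1. L = 267/100 ≈ 2.6700.
Efficiency = H/L = 2.6296/2.6700 = 98.5%.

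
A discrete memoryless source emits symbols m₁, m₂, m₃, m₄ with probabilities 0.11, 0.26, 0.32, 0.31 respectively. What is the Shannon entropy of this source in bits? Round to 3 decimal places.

1.905 bits

H = −Σ pᵢ log₂ pᵢ.
−0.11·log₂(0.11) = 0.3503
−0.26·log₂(0.26) = 0.5053
−0.32·log₂(0.32) = 0.5260
−0.31·log₂(0.31) = 0.5238
Sum ≈ 1.9054 → 1.905 bits.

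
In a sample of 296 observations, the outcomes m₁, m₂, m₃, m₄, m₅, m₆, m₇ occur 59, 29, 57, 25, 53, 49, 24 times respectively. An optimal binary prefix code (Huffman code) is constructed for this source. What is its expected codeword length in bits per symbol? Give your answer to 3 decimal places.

Probabilities are the counts divided by 296.
Repeatedly combine the two least-probable nodes; the expected code length is the sum of the merged weights.
merge 3/37 + 25/296 → 49/296
merge 29/296 + 49/296 → 39/148
merge 49/296 + 53/296 → 51/148
merge 57/296 + 59/296 → 29/74
merge 39/148 + 51/148 → 45/74
merge 29/74 + 45/74 → 1
L = 49/296 + 39/148 + 51/148 + 29/74 + 45/74 + 1 = 821/296 ≈ 2.774 bits/symbol.

2.774 bits/symbol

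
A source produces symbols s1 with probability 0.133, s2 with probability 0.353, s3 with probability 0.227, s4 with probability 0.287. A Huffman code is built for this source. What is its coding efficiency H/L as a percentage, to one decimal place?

Entropy H = −Σ p log₂ p ≈ 1.9199 bits.
Huffman merges: 133/1000+227/1000→9/25; 287/1000+353/1000→16/25; 9/25+16/25→1. L = 2 ≈ 2.0000.
Efficiency = H/L = 1.9199/2.0000 = 96.0%.

96.0%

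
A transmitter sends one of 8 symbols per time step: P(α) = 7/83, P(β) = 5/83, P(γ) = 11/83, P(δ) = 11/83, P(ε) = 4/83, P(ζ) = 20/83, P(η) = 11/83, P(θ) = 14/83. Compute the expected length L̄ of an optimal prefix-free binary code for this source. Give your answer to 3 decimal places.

2.867 bits/symbol

Repeatedly combine the two least-probable nodes; the expected code length is the sum of the merged weights.
merge 4/83 + 5/83 → 9/83
merge 7/83 + 9/83 → 16/83
merge 11/83 + 11/83 → 22/83
merge 11/83 + 14/83 → 25/83
merge 16/83 + 20/83 → 36/83
merge 22/83 + 25/83 → 47/83
merge 36/83 + 47/83 → 1
L = 9/83 + 16/83 + 22/83 + 25/83 + 36/83 + 47/83 + 1 = 238/83 ≈ 2.867 bits/symbol.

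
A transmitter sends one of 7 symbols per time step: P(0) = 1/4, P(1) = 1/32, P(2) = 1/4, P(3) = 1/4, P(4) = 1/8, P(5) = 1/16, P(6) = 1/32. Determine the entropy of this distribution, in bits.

Each probability is a power of 1/2, so log₂(1/p) is an integer.
H = Σ p·log₂(1/p) = 1/4·2 + 1/32·5 + 1/4·2 + 1/4·2 + 1/8·3 + 1/16·4 + 1/32·5 = 2.4375 bits.

2.4375 bits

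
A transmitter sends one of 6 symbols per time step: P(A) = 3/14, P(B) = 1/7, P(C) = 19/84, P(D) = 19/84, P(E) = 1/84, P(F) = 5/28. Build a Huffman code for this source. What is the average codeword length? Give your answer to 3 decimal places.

Repeatedly combine the two least-probable nodes; the expected code length is the sum of the merged weights.
merge 1/84 + 1/7 → 13/84
merge 13/84 + 5/28 → 1/3
merge 3/14 + 19/84 → 37/84
merge 19/84 + 1/3 → 47/84
merge 37/84 + 47/84 → 1
L = 13/84 + 1/3 + 37/84 + 47/84 + 1 = 209/84 ≈ 2.488 bits/symbol.

2.488 bits/symbol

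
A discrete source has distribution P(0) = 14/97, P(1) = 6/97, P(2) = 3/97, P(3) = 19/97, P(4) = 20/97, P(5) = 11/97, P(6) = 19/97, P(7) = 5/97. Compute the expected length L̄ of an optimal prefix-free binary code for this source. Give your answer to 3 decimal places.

2.825 bits/symbol

Repeatedly combine the two least-probable nodes; the expected code length is the sum of the merged weights.
merge 3/97 + 5/97 → 8/97
merge 6/97 + 8/97 → 14/97
merge 11/97 + 14/97 → 25/97
merge 14/97 + 19/97 → 33/97
merge 19/97 + 20/97 → 39/97
merge 25/97 + 33/97 → 58/97
merge 39/97 + 58/97 → 1
L = 8/97 + 14/97 + 25/97 + 33/97 + 39/97 + 58/97 + 1 = 274/97 ≈ 2.825 bits/symbol.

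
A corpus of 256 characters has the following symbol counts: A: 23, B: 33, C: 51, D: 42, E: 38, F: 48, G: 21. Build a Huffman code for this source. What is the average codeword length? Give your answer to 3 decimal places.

2.785 bits/symbol

Probabilities are the counts divided by 256.
Repeatedly combine the two least-probable nodes; the expected code length is the sum of the merged weights.
merge 21/256 + 23/256 → 11/64
merge 33/256 + 19/128 → 71/256
merge 21/128 + 11/64 → 43/128
merge 3/16 + 51/256 → 99/256
merge 71/256 + 43/128 → 157/256
merge 99/256 + 157/256 → 1
L = 11/64 + 71/256 + 43/128 + 99/256 + 157/256 + 1 = 713/256 ≈ 2.785 bits/symbol.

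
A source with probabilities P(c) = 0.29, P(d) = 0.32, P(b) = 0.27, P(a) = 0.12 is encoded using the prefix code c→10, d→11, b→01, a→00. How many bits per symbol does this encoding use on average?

2 bits/symbol

L̄ = Σ pᵢ·ℓᵢ = 0.29·2 + 0.32·2 + 0.27·2 + 0.12·2 = 2 bits/symbol.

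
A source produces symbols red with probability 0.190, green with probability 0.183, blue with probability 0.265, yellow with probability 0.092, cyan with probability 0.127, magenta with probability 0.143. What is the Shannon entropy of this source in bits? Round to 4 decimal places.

2.5073 bits

H = −Σ pᵢ log₂ pᵢ.
−0.190·log₂(0.190) = 0.4552
−0.183·log₂(0.183) = 0.4484
−0.265·log₂(0.265) = 0.5077
−0.092·log₂(0.092) = 0.3167
−0.127·log₂(0.127) = 0.3781
−0.143·log₂(0.143) = 0.4012
Sum ≈ 2.5073 → 2.5073 bits.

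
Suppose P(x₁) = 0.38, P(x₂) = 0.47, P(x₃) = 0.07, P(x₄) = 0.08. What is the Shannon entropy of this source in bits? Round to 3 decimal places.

1.602 bits

H = −Σ pᵢ log₂ pᵢ.
−0.38·log₂(0.38) = 0.5305
−0.47·log₂(0.47) = 0.5120
−0.07·log₂(0.07) = 0.2686
−0.08·log₂(0.08) = 0.2915
Sum ≈ 1.6025 → 1.602 bits.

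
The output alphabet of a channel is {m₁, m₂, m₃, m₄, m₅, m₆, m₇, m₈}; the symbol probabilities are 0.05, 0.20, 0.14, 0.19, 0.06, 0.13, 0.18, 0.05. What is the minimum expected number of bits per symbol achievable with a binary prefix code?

Repeatedly combine the two least-probable nodes; the expected code length is the sum of the merged weights.
merge 1/20 + 1/20 → 1/10
merge 3/50 + 1/10 → 4/25
merge 13/100 + 7/50 → 27/100
merge 4/25 + 9/50 → 17/50
merge 19/100 + 1/5 → 39/100
merge 27/100 + 17/50 → 61/100
merge 39/100 + 61/100 → 1
L = 1/10 + 4/25 + 27/100 + 17/50 + 39/100 + 61/100 + 1 = 287/100 = 2.87 bits/symbol.

2.87 bits/symbol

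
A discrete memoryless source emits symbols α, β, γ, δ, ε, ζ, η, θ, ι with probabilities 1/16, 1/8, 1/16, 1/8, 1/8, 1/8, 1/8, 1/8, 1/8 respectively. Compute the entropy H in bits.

3.125 bits

Each probability is a power of 1/2, so log₂(1/p) is an integer.
H = Σ p·log₂(1/p) = 1/16·4 + 1/8·3 + 1/16·4 + 1/8·3 + 1/8·3 + 1/8·3 + 1/8·3 + 1/8·3 + 1/8·3 = 3.125 bits.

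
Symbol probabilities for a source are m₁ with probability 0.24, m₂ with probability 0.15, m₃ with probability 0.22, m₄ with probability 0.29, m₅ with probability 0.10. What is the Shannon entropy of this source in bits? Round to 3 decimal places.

H = −Σ pᵢ log₂ pᵢ.
−0.24·log₂(0.24) = 0.4941
−0.15·log₂(0.15) = 0.4105
−0.22·log₂(0.22) = 0.4806
−0.29·log₂(0.29) = 0.5179
−0.10·log₂(0.10) = 0.3322
Sum ≈ 2.2353 → 2.235 bits.

2.235 bits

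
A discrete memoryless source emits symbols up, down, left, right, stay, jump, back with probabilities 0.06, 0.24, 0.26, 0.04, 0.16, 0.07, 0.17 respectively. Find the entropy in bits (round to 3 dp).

2.555 bits

H = −Σ pᵢ log₂ pᵢ.
−0.06·log₂(0.06) = 0.2435
−0.24·log₂(0.24) = 0.4941
−0.26·log₂(0.26) = 0.5053
−0.04·log₂(0.04) = 0.1858
−0.16·log₂(0.16) = 0.4230
−0.07·log₂(0.07) = 0.2686
−0.17·log₂(0.17) = 0.4346
Sum ≈ 2.5549 → 2.555 bits.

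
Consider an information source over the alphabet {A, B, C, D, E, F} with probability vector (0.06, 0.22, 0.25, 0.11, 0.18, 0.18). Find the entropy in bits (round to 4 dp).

H = −Σ pᵢ log₂ pᵢ.
−0.06·log₂(0.06) = 0.2435
−0.22·log₂(0.22) = 0.4806
−0.25·log₂(0.25) = 0.5000
−0.11·log₂(0.11) = 0.3503
−0.18·log₂(0.18) = 0.4453
−0.18·log₂(0.18) = 0.4453
Sum ≈ 2.4650 → 2.4650 bits.

2.4650 bits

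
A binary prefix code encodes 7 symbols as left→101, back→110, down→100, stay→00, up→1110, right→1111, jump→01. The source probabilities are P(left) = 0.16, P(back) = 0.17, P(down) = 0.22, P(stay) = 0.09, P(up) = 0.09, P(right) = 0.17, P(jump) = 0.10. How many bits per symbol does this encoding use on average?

L̄ = Σ pᵢ·ℓᵢ = 0.16·3 + 0.17·3 + 0.22·3 + 0.09·2 + 0.09·4 + 0.17·4 + 0.10·2 = 3.07 bits/symbol.

3.07 bits/symbol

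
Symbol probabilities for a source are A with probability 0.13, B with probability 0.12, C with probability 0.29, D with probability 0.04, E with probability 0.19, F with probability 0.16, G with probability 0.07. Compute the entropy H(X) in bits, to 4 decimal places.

2.6002 bits

H = −Σ pᵢ log₂ pᵢ.
−0.13·log₂(0.13) = 0.3826
−0.12·log₂(0.12) = 0.3671
−0.29·log₂(0.29) = 0.5179
−0.04·log₂(0.04) = 0.1858
−0.19·log₂(0.19) = 0.4552
−0.16·log₂(0.16) = 0.4230
−0.07·log₂(0.07) = 0.2686
Sum ≈ 2.6002 → 2.6002 bits.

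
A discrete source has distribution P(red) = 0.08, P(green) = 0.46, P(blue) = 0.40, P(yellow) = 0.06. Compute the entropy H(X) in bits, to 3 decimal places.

1.579 bits

H = −Σ pᵢ log₂ pᵢ.
−0.08·log₂(0.08) = 0.2915
−0.46·log₂(0.46) = 0.5153
−0.40·log₂(0.40) = 0.5288
−0.06·log₂(0.06) = 0.2435
Sum ≈ 1.5791 → 1.579 bits.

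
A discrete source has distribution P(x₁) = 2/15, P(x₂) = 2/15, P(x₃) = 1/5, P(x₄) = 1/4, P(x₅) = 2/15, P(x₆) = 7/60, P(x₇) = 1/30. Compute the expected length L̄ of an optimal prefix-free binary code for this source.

Repeatedly combine the two least-probable nodes; the expected code length is the sum of the merged weights.
merge 1/30 + 7/60 → 3/20
merge 2/15 + 2/15 → 4/15
merge 2/15 + 3/20 → 17/60
merge 1/5 + 1/4 → 9/20
merge 4/15 + 17/60 → 11/20
merge 9/20 + 11/20 → 1
L = 3/20 + 4/15 + 17/60 + 9/20 + 11/20 + 1 = 27/10 = 2.7 bits/symbol.

2.7 bits/symbol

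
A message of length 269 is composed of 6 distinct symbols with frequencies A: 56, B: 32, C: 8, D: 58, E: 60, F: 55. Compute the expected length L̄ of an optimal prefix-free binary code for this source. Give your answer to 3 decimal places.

Probabilities are the counts divided by 269.
Repeatedly combine the two least-probable nodes; the expected code length is the sum of the merged weights.
merge 8/269 + 32/269 → 40/269
merge 40/269 + 55/269 → 95/269
merge 56/269 + 58/269 → 114/269
merge 60/269 + 95/269 → 155/269
merge 114/269 + 155/269 → 1
L = 40/269 + 95/269 + 114/269 + 155/269 + 1 = 673/269 ≈ 2.502 bits/symbol.

2.502 bits/symbol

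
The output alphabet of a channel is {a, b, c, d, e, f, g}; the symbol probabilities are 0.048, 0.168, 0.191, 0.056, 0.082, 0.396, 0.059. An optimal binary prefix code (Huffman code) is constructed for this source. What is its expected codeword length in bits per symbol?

Repeatedly combine the two least-probable nodes; the expected code length is the sum of the merged weights.
merge 6/125 + 7/125 → 13/125
merge 59/1000 + 41/500 → 141/1000
merge 13/125 + 141/1000 → 49/200
merge 21/125 + 191/1000 → 359/1000
merge 49/200 + 359/1000 → 151/250
merge 99/250 + 151/250 → 1
L = 13/125 + 141/1000 + 49/200 + 359/1000 + 151/250 + 1 = 2453/1000 = 2.453 bits/symbol.

2.453 bits/symbol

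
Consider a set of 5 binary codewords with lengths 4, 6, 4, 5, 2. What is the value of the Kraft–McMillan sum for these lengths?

With common denominator 2^6 = 64: Σ 2^(−ℓᵢ) = 4/64 + 1/64 + 4/64 + 2/64 + 16/64 = 27/64 = 0.421875.

0.421875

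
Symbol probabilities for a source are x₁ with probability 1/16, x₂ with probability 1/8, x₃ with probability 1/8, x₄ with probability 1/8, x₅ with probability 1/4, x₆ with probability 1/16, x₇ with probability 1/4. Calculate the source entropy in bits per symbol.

Each probability is a power of 1/2, so log₂(1/p) is an integer.
H = Σ p·log₂(1/p) = 1/16·4 + 1/8·3 + 1/8·3 + 1/8·3 + 1/4·2 + 1/16·4 + 1/4·2 = 2.625 bits.

2.625 bits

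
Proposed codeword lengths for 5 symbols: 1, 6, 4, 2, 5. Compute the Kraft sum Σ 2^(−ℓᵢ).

With common denominator 2^6 = 64: Σ 2^(−ℓᵢ) = 32/64 + 1/64 + 4/64 + 16/64 + 2/64 = 55/64 = 0.859375.

0.859375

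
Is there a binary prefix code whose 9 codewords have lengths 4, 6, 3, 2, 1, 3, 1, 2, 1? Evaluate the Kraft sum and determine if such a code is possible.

With common denominator 2^6 = 64: Σ 2^(−ℓᵢ) = 4/64 + 1/64 + 8/64 + 16/64 + 32/64 + 8/64 + 32/64 + 16/64 + 32/64 = 149/64 = 2.328125.
Kraft's inequality requires Σ ≤ 1; here Σ = 2.328125 > 1, so no such prefix code exists.

2.328125; no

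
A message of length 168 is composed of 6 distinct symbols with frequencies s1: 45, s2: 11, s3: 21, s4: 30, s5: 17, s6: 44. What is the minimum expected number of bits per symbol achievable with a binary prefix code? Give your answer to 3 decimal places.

2.458 bits/symbol

Probabilities are the counts divided by 168.
Repeatedly combine the two least-probable nodes; the expected code length is the sum of the merged weights.
merge 11/168 + 17/168 → 1/6
merge 1/8 + 1/6 → 7/24
merge 5/28 + 11/42 → 37/84
merge 15/56 + 7/24 → 47/84
merge 37/84 + 47/84 → 1
L = 1/6 + 7/24 + 37/84 + 47/84 + 1 = 59/24 ≈ 2.458 bits/symbol.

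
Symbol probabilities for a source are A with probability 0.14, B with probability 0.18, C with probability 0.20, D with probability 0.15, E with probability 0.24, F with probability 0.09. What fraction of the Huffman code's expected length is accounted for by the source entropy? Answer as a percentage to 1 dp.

98.6%

Entropy H = −Σ p log₂ p ≈ 2.5241 bits.
Huffman merges: 9/100+7/50→23/100; 3/20+9/50→33/100; 1/5+23/100→43/100; 6/25+33/100→57/100; 43/100+57/100→1. L = 64/25 ≈ 2.5600.
Efficiency = H/L = 2.5241/2.5600 = 98.6%.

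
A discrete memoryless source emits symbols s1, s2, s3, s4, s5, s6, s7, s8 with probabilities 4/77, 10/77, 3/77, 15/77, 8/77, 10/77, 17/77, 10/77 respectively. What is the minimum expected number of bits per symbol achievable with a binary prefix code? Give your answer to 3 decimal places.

2.870 bits/symbol

Repeatedly combine the two least-probable nodes; the expected code length is the sum of the merged weights.
merge 3/77 + 4/77 → 1/11
merge 1/11 + 8/77 → 15/77
merge 10/77 + 10/77 → 20/77
merge 10/77 + 15/77 → 25/77
merge 15/77 + 17/77 → 32/77
merge 20/77 + 25/77 → 45/77
merge 32/77 + 45/77 → 1
L = 1/11 + 15/77 + 20/77 + 25/77 + 32/77 + 45/77 + 1 = 221/77 ≈ 2.870 bits/symbol.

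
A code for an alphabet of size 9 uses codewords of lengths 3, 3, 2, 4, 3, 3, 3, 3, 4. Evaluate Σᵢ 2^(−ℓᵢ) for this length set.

With common denominator 2^4 = 16: Σ 2^(−ℓᵢ) = 2/16 + 2/16 + 4/16 + 1/16 + 2/16 + 2/16 + 2/16 + 2/16 + 1/16 = 18/16 = 1.125.

1.125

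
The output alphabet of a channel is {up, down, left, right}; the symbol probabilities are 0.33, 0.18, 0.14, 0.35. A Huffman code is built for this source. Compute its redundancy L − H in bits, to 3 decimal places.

0.070 bits

Entropy H = −Σ p log₂ p ≈ 1.9003 bits.
Huffman merges: 7/50+9/50→8/25; 8/25+33/100→13/20; 7/20+13/20→1. L = 197/100 ≈ 1.9700.
L − H = 1.9700 − 1.9003 = 0.070 bits.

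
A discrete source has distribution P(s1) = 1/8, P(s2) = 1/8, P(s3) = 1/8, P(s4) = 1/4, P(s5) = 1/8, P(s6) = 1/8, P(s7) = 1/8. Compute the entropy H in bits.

2.75 bits

Each probability is a power of 1/2, so log₂(1/p) is an integer.
H = Σ p·log₂(1/p) = 1/8·3 + 1/8·3 + 1/8·3 + 1/4·2 + 1/8·3 + 1/8·3 + 1/8·3 = 2.75 bits.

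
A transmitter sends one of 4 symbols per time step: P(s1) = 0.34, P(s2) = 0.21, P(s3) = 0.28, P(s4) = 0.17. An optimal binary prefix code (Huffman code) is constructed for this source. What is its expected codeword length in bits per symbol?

2 bits/symbol

Repeatedly combine the two least-probable nodes; the expected code length is the sum of the merged weights.
merge 17/100 + 21/100 → 19/50
merge 7/25 + 17/50 → 31/50
merge 19/50 + 31/50 → 1
L = 19/50 + 31/50 + 1 = 2 bits/symbol.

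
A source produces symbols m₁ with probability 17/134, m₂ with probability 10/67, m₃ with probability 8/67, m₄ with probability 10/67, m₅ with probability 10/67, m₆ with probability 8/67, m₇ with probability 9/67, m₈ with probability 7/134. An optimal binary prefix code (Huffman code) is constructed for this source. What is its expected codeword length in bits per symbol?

Repeatedly combine the two least-probable nodes; the expected code length is the sum of the merged weights.
merge 7/134 + 8/67 → 23/134
merge 8/67 + 17/134 → 33/134
merge 9/67 + 10/67 → 19/67
merge 10/67 + 10/67 → 20/67
merge 23/134 + 33/134 → 28/67
merge 19/67 + 20/67 → 39/67
merge 28/67 + 39/67 → 1
L = 23/134 + 33/134 + 19/67 + 20/67 + 28/67 + 39/67 + 1 = 3 bits/symbol.

3 bits/symbol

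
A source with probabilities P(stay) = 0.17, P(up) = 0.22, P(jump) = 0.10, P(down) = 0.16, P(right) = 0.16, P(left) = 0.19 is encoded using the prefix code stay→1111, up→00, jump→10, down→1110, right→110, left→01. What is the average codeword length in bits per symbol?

2.82 bits/symbol

L̄ = Σ pᵢ·ℓᵢ = 0.17·4 + 0.22·2 + 0.10·2 + 0.16·4 + 0.16·3 + 0.19·2 = 2.82 bits/symbol.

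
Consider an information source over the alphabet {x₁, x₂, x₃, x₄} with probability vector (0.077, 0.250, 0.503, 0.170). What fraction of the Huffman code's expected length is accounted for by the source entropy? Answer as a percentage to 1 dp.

Entropy H = −Σ p log₂ p ≈ 1.7181 bits.
Huffman merges: 77/1000+17/100→247/1000; 247/1000+1/4→497/1000; 497/1000+503/1000→1. L = 218/125 ≈ 1.7440.
Efficiency = H/L = 1.7181/1.7440 = 98.5%.

98.5%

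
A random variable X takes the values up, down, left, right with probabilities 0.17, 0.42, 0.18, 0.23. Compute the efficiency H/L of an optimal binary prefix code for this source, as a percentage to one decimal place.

98.1%

Entropy H = −Σ p log₂ p ≈ 1.8932 bits.
Huffman merges: 17/100+9/50→7/20; 23/100+7/20→29/50; 21/50+29/50→1. L = 193/100 ≈ 1.9300.
Efficiency = H/L = 1.8932/1.9300 = 98.1%.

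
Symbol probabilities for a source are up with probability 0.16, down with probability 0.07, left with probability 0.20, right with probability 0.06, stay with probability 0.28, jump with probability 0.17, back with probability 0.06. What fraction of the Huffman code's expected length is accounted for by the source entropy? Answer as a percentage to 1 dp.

98.2%

Entropy H = −Σ p log₂ p ≈ 2.5918 bits.
Huffman merges: 3/50+3/50→3/25; 7/100+3/25→19/100; 4/25+17/100→33/100; 19/100+1/5→39/100; 7/25+33/100→61/100; 39/100+61/100→1. L = 66/25 ≈ 2.6400.
Efficiency = H/L = 2.5918/2.6400 = 98.2%.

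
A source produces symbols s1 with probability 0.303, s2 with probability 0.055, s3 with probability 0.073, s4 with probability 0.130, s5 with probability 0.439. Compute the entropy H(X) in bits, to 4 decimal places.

H = −Σ pᵢ log₂ pᵢ.
−0.303·log₂(0.303) = 0.5220
−0.055·log₂(0.055) = 0.2301
−0.073·log₂(0.073) = 0.2756
−0.130·log₂(0.130) = 0.3826
−0.439·log₂(0.439) = 0.5214
Sum ≈ 1.9318 → 1.9318 bits.

1.9318 bits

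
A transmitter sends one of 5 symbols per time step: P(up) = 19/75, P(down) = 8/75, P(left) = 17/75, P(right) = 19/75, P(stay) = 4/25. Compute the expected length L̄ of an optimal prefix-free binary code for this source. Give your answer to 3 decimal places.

Repeatedly combine the two least-probable nodes; the expected code length is the sum of the merged weights.
merge 8/75 + 4/25 → 4/15
merge 17/75 + 19/75 → 12/25
merge 19/75 + 4/15 → 13/25
merge 12/25 + 13/25 → 1
L = 4/15 + 12/25 + 13/25 + 1 = 34/15 ≈ 2.267 bits/symbol.

2.267 bits/symbol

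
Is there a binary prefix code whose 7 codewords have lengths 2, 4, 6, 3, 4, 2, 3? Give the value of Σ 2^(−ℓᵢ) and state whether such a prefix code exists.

With common denominator 2^6 = 64: Σ 2^(−ℓᵢ) = 16/64 + 4/64 + 1/64 + 8/64 + 4/64 + 16/64 + 8/64 = 57/64 = 0.890625.
Kraft's inequality requires Σ ≤ 1; here Σ = 0.890625 ≤ 1, so such a prefix code exists.

0.890625; yes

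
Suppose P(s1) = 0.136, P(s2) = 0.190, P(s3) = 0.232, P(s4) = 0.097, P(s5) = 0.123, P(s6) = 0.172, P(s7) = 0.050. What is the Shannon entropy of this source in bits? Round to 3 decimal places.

H = −Σ pᵢ log₂ pᵢ.
−0.136·log₂(0.136) = 0.3915
−0.190·log₂(0.190) = 0.4552
−0.232·log₂(0.232) = 0.4890
−0.097·log₂(0.097) = 0.3265
−0.123·log₂(0.123) = 0.3719
−0.172·log₂(0.172) = 0.4368
−0.050·log₂(0.050) = 0.2161
Sum ≈ 2.6869 → 2.687 bits.

2.687 bits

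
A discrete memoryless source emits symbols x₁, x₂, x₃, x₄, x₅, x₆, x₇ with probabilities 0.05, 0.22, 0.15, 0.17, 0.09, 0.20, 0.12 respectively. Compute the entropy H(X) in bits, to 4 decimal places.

H = −Σ pᵢ log₂ pᵢ.
−0.05·log₂(0.05) = 0.2161
−0.22·log₂(0.22) = 0.4806
−0.15·log₂(0.15) = 0.4105
−0.17·log₂(0.17) = 0.4346
−0.09·log₂(0.09) = 0.3127
−0.20·log₂(0.20) = 0.4644
−0.12·log₂(0.12) = 0.3671
Sum ≈ 2.6859 → 2.6859 bits.

2.6859 bits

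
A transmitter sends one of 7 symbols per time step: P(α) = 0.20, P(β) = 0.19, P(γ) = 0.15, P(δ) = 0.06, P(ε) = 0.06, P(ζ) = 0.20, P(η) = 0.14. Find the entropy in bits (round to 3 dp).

H = −Σ pᵢ log₂ pᵢ.
−0.20·log₂(0.20) = 0.4644
−0.19·log₂(0.19) = 0.4552
−0.15·log₂(0.15) = 0.4105
−0.06·log₂(0.06) = 0.2435
−0.06·log₂(0.06) = 0.2435
−0.20·log₂(0.20) = 0.4644
−0.14·log₂(0.14) = 0.3971
Sum ≈ 2.6787 → 2.679 bits.

2.679 bits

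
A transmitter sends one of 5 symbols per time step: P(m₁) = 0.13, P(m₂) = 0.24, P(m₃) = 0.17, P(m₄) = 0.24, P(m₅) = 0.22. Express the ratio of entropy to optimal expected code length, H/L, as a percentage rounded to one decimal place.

Entropy H = −Σ p log₂ p ≈ 2.2861 bits.
Huffman merges: 13/100+17/100→3/10; 11/50+6/25→23/50; 6/25+3/10→27/50; 23/50+27/50→1. L = 23/10 ≈ 2.3000.
Efficiency = H/L = 2.2861/2.3000 = 99.4%.

99.4%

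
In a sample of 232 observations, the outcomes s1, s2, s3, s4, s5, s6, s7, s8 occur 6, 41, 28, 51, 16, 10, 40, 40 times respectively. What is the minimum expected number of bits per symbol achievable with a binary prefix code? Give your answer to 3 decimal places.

Probabilities are the counts divided by 232.
Repeatedly combine the two least-probable nodes; the expected code length is the sum of the merged weights.
merge 3/116 + 5/116 → 2/29
merge 2/29 + 2/29 → 4/29
merge 7/58 + 4/29 → 15/58
merge 5/29 + 5/29 → 10/29
merge 41/232 + 51/232 → 23/58
merge 15/58 + 10/29 → 35/58
merge 23/58 + 35/58 → 1
L = 2/29 + 4/29 + 15/58 + 10/29 + 23/58 + 35/58 + 1 = 163/58 ≈ 2.810 bits/symbol.

2.810 bits/symbol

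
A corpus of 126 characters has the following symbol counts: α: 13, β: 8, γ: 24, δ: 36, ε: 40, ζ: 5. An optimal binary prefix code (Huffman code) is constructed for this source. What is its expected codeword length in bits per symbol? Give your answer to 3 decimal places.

Probabilities are the counts divided by 126.
Repeatedly combine the two least-probable nodes; the expected code length is the sum of the merged weights.
merge 5/126 + 4/63 → 13/126
merge 13/126 + 13/126 → 13/63
merge 4/21 + 13/63 → 25/63
merge 2/7 + 20/63 → 38/63
merge 25/63 + 38/63 → 1
L = 13/126 + 13/63 + 25/63 + 38/63 + 1 = 97/42 ≈ 2.310 bits/symbol.

2.310 bits/symbol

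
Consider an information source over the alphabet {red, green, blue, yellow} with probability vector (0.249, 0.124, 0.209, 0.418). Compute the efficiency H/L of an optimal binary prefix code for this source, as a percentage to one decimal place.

Entropy H = −Σ p log₂ p ≈ 1.8709 bits.
Huffman merges: 31/250+209/1000→333/1000; 249/1000+333/1000→291/500; 209/500+291/500→1. L = 383/200 ≈ 1.9150.
Efficiency = H/L = 1.8709/1.9150 = 97.7%.

97.7%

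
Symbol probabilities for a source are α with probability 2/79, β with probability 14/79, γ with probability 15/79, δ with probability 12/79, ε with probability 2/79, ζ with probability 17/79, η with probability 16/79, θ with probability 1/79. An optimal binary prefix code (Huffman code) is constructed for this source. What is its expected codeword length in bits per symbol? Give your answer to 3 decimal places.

2.684 bits/symbol

Repeatedly combine the two least-probable nodes; the expected code length is the sum of the merged weights.
merge 1/79 + 2/79 → 3/79
merge 2/79 + 3/79 → 5/79
merge 5/79 + 12/79 → 17/79
merge 14/79 + 15/79 → 29/79
merge 16/79 + 17/79 → 33/79
merge 17/79 + 29/79 → 46/79
merge 33/79 + 46/79 → 1
L = 3/79 + 5/79 + 17/79 + 29/79 + 33/79 + 46/79 + 1 = 212/79 ≈ 2.684 bits/symbol.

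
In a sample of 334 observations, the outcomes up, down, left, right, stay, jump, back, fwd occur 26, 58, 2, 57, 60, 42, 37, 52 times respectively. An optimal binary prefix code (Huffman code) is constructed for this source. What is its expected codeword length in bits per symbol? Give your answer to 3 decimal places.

Probabilities are the counts divided by 334.
Repeatedly combine the two least-probable nodes; the expected code length is the sum of the merged weights.
merge 1/167 + 13/167 → 14/167
merge 14/167 + 37/334 → 65/334
merge 21/167 + 26/167 → 47/167
merge 57/334 + 29/167 → 115/334
merge 30/167 + 65/334 → 125/334
merge 47/167 + 115/334 → 209/334
merge 125/334 + 209/334 → 1
L = 14/167 + 65/334 + 47/167 + 115/334 + 125/334 + 209/334 + 1 = 485/167 ≈ 2.904 bits/symbol.

2.904 bits/symbol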